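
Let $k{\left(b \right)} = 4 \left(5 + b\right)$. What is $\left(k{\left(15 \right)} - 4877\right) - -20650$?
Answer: $15853$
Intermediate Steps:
$k{\left(b \right)} = 20 + 4 b$
$\left(k{\left(15 \right)} - 4877\right) - -20650 = \left(\left(20 + 4 \cdot 15\right) - 4877\right) - -20650 = \left(\left(20 + 60\right) - 4877\right) + 20650 = \left(80 - 4877\right) + 20650 = -4797 + 20650 = 15853$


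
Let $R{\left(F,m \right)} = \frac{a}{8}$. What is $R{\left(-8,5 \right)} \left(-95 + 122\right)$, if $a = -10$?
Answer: $- \frac{135}{4} \approx -33.75$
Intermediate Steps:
$R{\left(F,m \right)} = - \frac{5}{4}$ ($R{\left(F,m \right)} = - \frac{10}{8} = \left(-10\right) \frac{1}{8} = - \frac{5}{4}$)
$R{\left(-8,5 \right)} \left(-95 + 122\right) = - \frac{5 \left(-95 + 122\right)}{4} = \left(- \frac{5}{4}\right) 27 = - \frac{135}{4}$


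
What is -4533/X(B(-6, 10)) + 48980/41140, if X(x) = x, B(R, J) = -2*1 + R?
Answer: 9343973/16456 ≈ 567.82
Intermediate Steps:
B(R, J) = -2 + R
-4533/X(B(-6, 10)) + 48980/41140 = -4533/(-2 - 6) + 48980/41140 = -4533/(-8) + 48980*(1/41140) = -4533*(-1/8) + 2449/2057 = 4533/8 + 2449/2057 = 9343973/16456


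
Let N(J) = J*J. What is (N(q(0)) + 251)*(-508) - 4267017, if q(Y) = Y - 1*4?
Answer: -4402653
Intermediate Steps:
q(Y) = -4 + Y (q(Y) = Y - 4 = -4 + Y)
N(J) = J**2
(N(q(0)) + 251)*(-508) - 4267017 = ((-4 + 0)**2 + 251)*(-508) - 4267017 = ((-4)**2 + 251)*(-508) - 4267017 = (16 + 251)*(-508) - 4267017 = 267*(-508) - 4267017 = -135636 - 4267017 = -4402653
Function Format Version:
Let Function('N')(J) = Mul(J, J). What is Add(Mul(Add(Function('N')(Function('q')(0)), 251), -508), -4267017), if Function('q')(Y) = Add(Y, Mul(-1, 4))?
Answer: -4402653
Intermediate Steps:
Function('q')(Y) = Add(-4, Y) (Function('q')(Y) = Add(Y, -4) = Add(-4, Y))
Function('N')(J) = Pow(J, 2)
Add(Mul(Add(Function('N')(Function('q')(0)), 251), -508), -4267017) = Add(Mul(Add(Pow(Add(-4, 0), 2), 251), -508), -4267017) = Add(Mul(Add(Pow(-4, 2), 251), -508), -4267017) = Add(Mul(Add(16, 251), -508), -4267017) = Add(Mul(267, -508), -4267017) = Add(-135636, -4267017) = -4402653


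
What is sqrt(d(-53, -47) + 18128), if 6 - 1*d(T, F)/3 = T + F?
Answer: sqrt(18446) ≈ 135.82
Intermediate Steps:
d(T, F) = 18 - 3*F - 3*T (d(T, F) = 18 - 3*(T + F) = 18 - 3*(F + T) = 18 + (-3*F - 3*T) = 18 - 3*F - 3*T)
sqrt(d(-53, -47) + 18128) = sqrt((18 - 3*(-47) - 3*(-53)) + 18128) = sqrt((18 + 141 + 159) + 18128) = sqrt(318 + 18128) = sqrt(18446)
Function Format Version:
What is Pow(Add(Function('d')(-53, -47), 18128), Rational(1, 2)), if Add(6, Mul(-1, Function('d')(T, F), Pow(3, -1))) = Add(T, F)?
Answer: Pow(18446, Rational(1, 2)) ≈ 135.82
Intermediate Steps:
Function('d')(T, F) = Add(18, Mul(-3, F), Mul(-3, T)) (Function('d')(T, F) = Add(18, Mul(-3, Add(T, F))) = Add(18, Mul(-3, Add(F, T))) = Add(18, Add(Mul(-3, F), Mul(-3, T))) = Add(18, Mul(-3, F), Mul(-3, T)))
Pow(Add(Function('d')(-53, -47), 18128), Rational(1, 2)) = Pow(Add(Add(18, Mul(-3, -47), Mul(-3, -53)), 18128), Rational(1, 2)) = Pow(Add(Add(18, 141, 159), 18128), Rational(1, 2)) = Pow(Add(318, 18128), Rational(1, 2)) = Pow(18446, Rational(1, 2))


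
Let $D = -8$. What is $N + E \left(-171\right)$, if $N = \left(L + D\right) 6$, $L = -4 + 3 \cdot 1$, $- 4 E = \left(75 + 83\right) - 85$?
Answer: $\frac{12267}{4} \approx 3066.8$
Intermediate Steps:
$E = - \frac{73}{4}$ ($E = - \frac{\left(75 + 83\right) - 85}{4} = - \frac{158 - 85}{4} = \left(- \frac{1}{4}\right) 73 = - \frac{73}{4} \approx -18.25$)
$L = -1$ ($L = -4 + 3 = -1$)
$N = -54$ ($N = \left(-1 - 8\right) 6 = \left(-9\right) 6 = -54$)
$N + E \left(-171\right) = -54 - - \frac{12483}{4} = -54 + \frac{12483}{4} = \frac{12267}{4}$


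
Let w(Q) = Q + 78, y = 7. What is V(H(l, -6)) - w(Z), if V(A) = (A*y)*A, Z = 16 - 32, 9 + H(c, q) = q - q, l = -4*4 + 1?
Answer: 505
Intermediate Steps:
l = -15 (l = -16 + 1 = -15)
H(c, q) = -9 (H(c, q) = -9 + (q - q) = -9 + 0 = -9)
Z = -16
w(Q) = 78 + Q
V(A) = 7*A² (V(A) = (A*7)*A = (7*A)*A = 7*A²)
V(H(l, -6)) - w(Z) = 7*(-9)² - (78 - 16) = 7*81 - 1*62 = 567 - 62 = 505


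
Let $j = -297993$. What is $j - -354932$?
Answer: $56939$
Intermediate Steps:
$j - -354932 = -297993 - -354932 = -297993 + 354932 = 56939$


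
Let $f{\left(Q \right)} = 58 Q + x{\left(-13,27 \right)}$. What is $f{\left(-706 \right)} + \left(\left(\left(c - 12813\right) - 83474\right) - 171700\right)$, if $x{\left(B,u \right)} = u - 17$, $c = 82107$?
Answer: $-226818$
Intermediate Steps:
$x{\left(B,u \right)} = -17 + u$
$f{\left(Q \right)} = 10 + 58 Q$ ($f{\left(Q \right)} = 58 Q + \left(-17 + 27\right) = 58 Q + 10 = 10 + 58 Q$)
$f{\left(-706 \right)} + \left(\left(\left(c - 12813\right) - 83474\right) - 171700\right) = \left(10 + 58 \left(-706\right)\right) + \left(\left(\left(82107 - 12813\right) - 83474\right) - 171700\right) = \left(10 - 40948\right) + \left(\left(69294 - 83474\right) - 171700\right) = -40938 - 185880 = -226818$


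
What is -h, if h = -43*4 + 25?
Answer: 147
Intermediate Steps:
h = -147 (h = -172 + 25 = -147)
-h = -1*(-147) = 147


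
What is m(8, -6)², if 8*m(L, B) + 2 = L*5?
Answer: 361/16 ≈ 22.563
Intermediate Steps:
m(L, B) = -¼ + 5*L/8 (m(L, B) = -¼ + (L*5)/8 = -¼ + (5*L)/8 = -¼ + 5*L/8)
m(8, -6)² = (-¼ + (5/8)*8)² = (-¼ + 5)² = (19/4)² = 361/16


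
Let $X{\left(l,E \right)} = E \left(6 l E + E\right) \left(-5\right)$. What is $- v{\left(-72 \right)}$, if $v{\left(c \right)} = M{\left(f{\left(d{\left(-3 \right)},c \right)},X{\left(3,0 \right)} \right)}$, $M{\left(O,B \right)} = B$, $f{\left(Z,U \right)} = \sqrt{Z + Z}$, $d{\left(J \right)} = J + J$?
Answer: $0$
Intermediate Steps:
$d{\left(J \right)} = 2 J$
$f{\left(Z,U \right)} = \sqrt{2} \sqrt{Z}$ ($f{\left(Z,U \right)} = \sqrt{2 Z} = \sqrt{2} \sqrt{Z}$)
$X{\left(l,E \right)} = - 5 E \left(E + 6 E l\right)$ ($X{\left(l,E \right)} = E \left(6 E l + E\right) \left(-5\right) = E \left(E + 6 E l\right) \left(-5\right) = - 5 E \left(E + 6 E l\right)$)
$v{\left(c \right)} = 0$ ($v{\left(c \right)} = 0^{2} \left(-5 - 90\right) = 0 \left(-5 - 90\right) = 0 \left(-95\right) = 0$)
$- v{\left(-72 \right)} = \left(-1\right) 0 = 0$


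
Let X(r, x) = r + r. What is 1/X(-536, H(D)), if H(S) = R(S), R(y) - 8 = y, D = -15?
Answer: -1/1072 ≈ -0.00093284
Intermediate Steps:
R(y) = 8 + y
H(S) = 8 + S
X(r, x) = 2*r
1/X(-536, H(D)) = 1/(2*(-536)) = 1/(-1072) = -1/1072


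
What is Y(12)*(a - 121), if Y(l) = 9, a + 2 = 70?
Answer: -477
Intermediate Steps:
a = 68 (a = -2 + 70 = 68)
Y(12)*(a - 121) = 9*(68 - 121) = 9*(-53) = -477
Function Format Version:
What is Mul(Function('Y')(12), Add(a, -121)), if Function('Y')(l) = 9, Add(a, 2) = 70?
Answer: -477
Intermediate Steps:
a = 68 (a = Add(-2, 70) = 68)
Mul(Function('Y')(12), Add(a, -121)) = Mul(9, Add(68, -121)) = Mul(9, -53) = -477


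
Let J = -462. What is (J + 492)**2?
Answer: 900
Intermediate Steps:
(J + 492)**2 = (-462 + 492)**2 = 30**2 = 900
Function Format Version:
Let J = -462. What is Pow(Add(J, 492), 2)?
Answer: 900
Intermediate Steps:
Pow(Add(J, 492), 2) = Pow(Add(-462, 492), 2) = Pow(30, 2) = 900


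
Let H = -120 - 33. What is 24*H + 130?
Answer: -3542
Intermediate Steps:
H = -153
24*H + 130 = 24*(-153) + 130 = -3672 + 130 = -3542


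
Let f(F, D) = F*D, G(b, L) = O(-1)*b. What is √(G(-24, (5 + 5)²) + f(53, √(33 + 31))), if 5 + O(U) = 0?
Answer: 4*√34 ≈ 23.324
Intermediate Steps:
O(U) = -5 (O(U) = -5 + 0 = -5)
G(b, L) = -5*b
f(F, D) = D*F
√(G(-24, (5 + 5)²) + f(53, √(33 + 31))) = √(-5*(-24) + √(33 + 31)*53) = √(120 + √64*53) = √(120 + 8*53) = √(120 + 424) = √544 = 4*√34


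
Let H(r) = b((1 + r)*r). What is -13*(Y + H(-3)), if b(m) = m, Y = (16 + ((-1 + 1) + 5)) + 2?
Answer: -377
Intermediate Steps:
Y = 23 (Y = (16 + (0 + 5)) + 2 = (16 + 5) + 2 = 21 + 2 = 23)
H(r) = r*(1 + r) (H(r) = (1 + r)*r = r*(1 + r))
-13*(Y + H(-3)) = -13*(23 - 3*(1 - 3)) = -13*(23 - 3*(-2)) = -13*(23 + 6) = -13*29 = -377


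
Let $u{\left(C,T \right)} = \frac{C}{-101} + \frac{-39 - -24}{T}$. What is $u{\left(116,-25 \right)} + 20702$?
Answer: $\frac{10454233}{505} \approx 20701.0$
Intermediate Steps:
$u{\left(C,T \right)} = - \frac{15}{T} - \frac{C}{101}$ ($u{\left(C,T \right)} = C \left(- \frac{1}{101}\right) + \frac{-39 + 24}{T} = - \frac{C}{101} - \frac{15}{T} = - \frac{15}{T} - \frac{C}{101}$)
$u{\left(116,-25 \right)} + 20702 = \left(- \frac{15}{-25} - \frac{116}{101}\right) + 20702 = \left(\left(-15\right) \left(- \frac{1}{25}\right) - \frac{116}{101}\right) + 20702 = \left(\frac{3}{5} - \frac{116}{101}\right) + 20702 = - \frac{277}{505} + 20702 = \frac{10454233}{505}$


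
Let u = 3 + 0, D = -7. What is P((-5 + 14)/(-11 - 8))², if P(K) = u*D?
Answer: 441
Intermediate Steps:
u = 3
P(K) = -21 (P(K) = 3*(-7) = -21)
P((-5 + 14)/(-11 - 8))² = (-21)² = 441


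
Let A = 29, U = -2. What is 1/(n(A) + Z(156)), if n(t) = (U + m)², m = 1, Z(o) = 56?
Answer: 1/57 ≈ 0.017544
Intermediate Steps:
n(t) = 1 (n(t) = (-2 + 1)² = (-1)² = 1)
1/(n(A) + Z(156)) = 1/(1 + 56) = 1/57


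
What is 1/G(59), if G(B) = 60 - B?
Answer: 1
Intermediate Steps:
1/G(59) = 1/(60 - 1*59) = 1/(60 - 59) = 1/1 = 1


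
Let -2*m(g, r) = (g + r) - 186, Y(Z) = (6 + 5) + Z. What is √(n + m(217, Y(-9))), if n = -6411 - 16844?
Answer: I*√93086/2 ≈ 152.55*I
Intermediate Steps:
Y(Z) = 11 + Z
m(g, r) = 93 - g/2 - r/2 (m(g, r) = -((g + r) - 186)/2 = -(-186 + g + r)/2 = 93 - g/2 - r/2)
n = -23255
√(n + m(217, Y(-9))) = √(-23255 + (93 - ½*217 - (11 - 9)/2)) = √(-23255 + (93 - 217/2 - ½*2)) = √(-23255 + (93 - 217/2 - 1)) = √(-23255 - 33/2) = √(-46543/2) = I*√93086/2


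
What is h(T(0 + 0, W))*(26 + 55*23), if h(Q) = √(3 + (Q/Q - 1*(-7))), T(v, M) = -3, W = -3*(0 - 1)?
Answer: 1291*√11 ≈ 4281.8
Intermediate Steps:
W = 3 (W = -3*(-1) = 3)
h(Q) = √11 (h(Q) = √(3 + (1 + 7)) = √(3 + 8) = √11)
h(T(0 + 0, W))*(26 + 55*23) = √11*(26 + 55*23) = √11*(26 + 1265) = √11*1291 = 1291*√11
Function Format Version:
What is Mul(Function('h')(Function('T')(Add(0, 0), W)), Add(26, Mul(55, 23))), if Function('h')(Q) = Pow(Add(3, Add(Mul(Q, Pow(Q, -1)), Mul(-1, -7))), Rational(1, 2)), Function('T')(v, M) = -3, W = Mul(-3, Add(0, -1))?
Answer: Mul(1291, Pow(11, Rational(1, 2))) ≈ 4281.8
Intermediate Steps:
W = 3 (W = Mul(-3, -1) = 3)
Function('h')(Q) = Pow(11, Rational(1, 2)) (Function('h')(Q) = Pow(Add(3, Add(1, 7)), Rational(1, 2)) = Pow(Add(3, 8), Rational(1, 2)) = Pow(11, Rational(1, 2)))
Mul(Function('h')(Function('T')(Add(0, 0), W)), Add(26, Mul(55, 23))) = Mul(Pow(11, Rational(1, 2)), Add(26, Mul(55, 23))) = Mul(Pow(11, Rational(1, 2)), Add(26, 1265)) = Mul(Pow(11, Rational(1, 2)), 1291) = Mul(1291, Pow(11, Rational(1, 2)))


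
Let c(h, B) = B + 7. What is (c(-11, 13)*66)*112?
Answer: 147840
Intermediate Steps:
c(h, B) = 7 + B
(c(-11, 13)*66)*112 = ((7 + 13)*66)*112 = (20*66)*112 = 1320*112 = 147840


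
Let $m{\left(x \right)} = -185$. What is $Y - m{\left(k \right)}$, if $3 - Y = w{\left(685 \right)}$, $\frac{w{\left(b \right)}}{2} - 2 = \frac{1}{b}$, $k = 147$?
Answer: $\frac{126038}{685} \approx 184.0$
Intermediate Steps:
$w{\left(b \right)} = 4 + \frac{2}{b}$
$Y = - \frac{687}{685}$ ($Y = 3 - \left(4 + \frac{2}{685}\right) = 3 - \frac{2742}{685} = - \frac{687}{685} \approx -1.0029$)
$Y - m{\left(k \right)} = - \frac{687}{685} - -185 = - \frac{687}{685} + 185 = \frac{126038}{685}$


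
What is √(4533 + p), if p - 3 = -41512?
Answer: 4*I*√2311 ≈ 192.29*I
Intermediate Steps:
p = -41509 (p = 3 - 41512 = -41509)
√(4533 + p) = √(4533 - 41509) = √(-36976) = 4*I*√2311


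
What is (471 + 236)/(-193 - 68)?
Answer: -707/261 ≈ -2.7088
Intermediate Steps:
(471 + 236)/(-193 - 68) = 707/(-261) = 707*(-1/261) = -707/261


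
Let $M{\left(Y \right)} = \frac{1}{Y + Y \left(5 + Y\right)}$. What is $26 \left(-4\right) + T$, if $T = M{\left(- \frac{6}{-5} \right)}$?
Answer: $- \frac{22439}{216} \approx -103.88$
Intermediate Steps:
$T = \frac{25}{216}$ ($T = \frac{1}{- \frac{6}{-5} \left(6 - \frac{6}{-5}\right)} = \frac{1}{\left(-6\right) \left(- \frac{1}{5}\right) \left(6 - - \frac{6}{5}\right)} = \frac{1}{\frac{6}{5} \left(6 + \frac{6}{5}\right)} = \frac{5}{6 \cdot \frac{36}{5}} = \frac{5}{6} \cdot \frac{5}{36} = \frac{25}{216} \approx 0.11574$)
$26 \left(-4\right) + T = 26 \left(-4\right) + \frac{25}{216} = -104 + \frac{25}{216} = - \frac{22439}{216}$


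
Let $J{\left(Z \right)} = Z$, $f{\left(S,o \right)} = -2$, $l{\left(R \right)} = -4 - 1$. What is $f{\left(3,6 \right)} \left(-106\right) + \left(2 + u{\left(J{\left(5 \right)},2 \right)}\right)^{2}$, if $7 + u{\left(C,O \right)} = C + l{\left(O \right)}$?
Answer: $237$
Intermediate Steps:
$l{\left(R \right)} = -5$
$u{\left(C,O \right)} = -12 + C$ ($u{\left(C,O \right)} = -7 + \left(C - 5\right) = -7 + \left(-5 + C\right) = -12 + C$)
$f{\left(3,6 \right)} \left(-106\right) + \left(2 + u{\left(J{\left(5 \right)},2 \right)}\right)^{2} = \left(-2\right) \left(-106\right) + \left(2 + \left(-12 + 5\right)\right)^{2} = 212 + \left(2 - 7\right)^{2} = 212 + \left(-5\right)^{2} = 212 + 25 = 237$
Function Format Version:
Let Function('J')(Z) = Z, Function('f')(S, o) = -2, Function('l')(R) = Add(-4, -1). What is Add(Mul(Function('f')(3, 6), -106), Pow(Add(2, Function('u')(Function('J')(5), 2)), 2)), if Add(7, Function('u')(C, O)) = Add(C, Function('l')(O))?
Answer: 237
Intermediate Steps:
Function('l')(R) = -5
Function('u')(C, O) = Add(-12, C) (Function('u')(C, O) = Add(-7, Add(C, -5)) = Add(-7, Add(-5, C)) = Add(-12, C))
Add(Mul(Function('f')(3, 6), -106), Pow(Add(2, Function('u')(Function('J')(5), 2)), 2)) = Add(Mul(-2, -106), Pow(Add(2, Add(-12, 5)), 2)) = Add(212, Pow(Add(2, -7), 2)) = Add(212, Pow(-5, 2)) = Add(212, 25) = 237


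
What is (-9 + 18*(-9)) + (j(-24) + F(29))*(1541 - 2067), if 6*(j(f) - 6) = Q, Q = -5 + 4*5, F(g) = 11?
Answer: -10428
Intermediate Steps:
Q = 15 (Q = -5 + 20 = 15)
j(f) = 17/2 (j(f) = 6 + (⅙)*15 = 6 + 5/2 = 17/2)
(-9 + 18*(-9)) + (j(-24) + F(29))*(1541 - 2067) = (-9 + 18*(-9)) + (17/2 + 11)*(1541 - 2067) = (-9 - 162) + (39/2)*(-526) = -171 - 10257 = -10428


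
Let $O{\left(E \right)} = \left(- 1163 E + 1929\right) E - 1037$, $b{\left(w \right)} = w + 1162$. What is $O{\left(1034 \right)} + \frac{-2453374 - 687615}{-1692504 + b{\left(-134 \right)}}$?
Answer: $- \frac{2099857300250415}{1691476} \approx -1.2414 \cdot 10^{9}$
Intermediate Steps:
$b{\left(w \right)} = 1162 + w$
$O{\left(E \right)} = -1037 + E \left(1929 - 1163 E\right)$ ($O{\left(E \right)} = \left(1929 - 1163 E\right) E - 1037 = E \left(1929 - 1163 E\right) - 1037 = -1037 + E \left(1929 - 1163 E\right)$)
$O{\left(1034 \right)} + \frac{-2453374 - 687615}{-1692504 + b{\left(-134 \right)}} = \left(-1037 - 1163 \cdot 1034^{2} + 1929 \cdot 1034\right) + \frac{-2453374 - 687615}{-1692504 + \left(1162 - 134\right)} = \left(-1037 - 1243428428 + 1994586\right) - \frac{3140989}{-1692504 + 1028} = \left(-1037 - 1243428428 + 1994586\right) - \frac{3140989}{-1691476} = -1241434879 - - \frac{3140989}{1691476} = -1241434879 + \frac{3140989}{1691476} = - \frac{2099857300250415}{1691476}$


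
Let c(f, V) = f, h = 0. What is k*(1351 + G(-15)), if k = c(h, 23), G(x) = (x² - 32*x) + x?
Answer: 0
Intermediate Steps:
G(x) = x² - 31*x
k = 0
k*(1351 + G(-15)) = 0*(1351 - 15*(-31 - 15)) = 0*(1351 - 15*(-46)) = 0*(1351 + 690) = 0*2041 = 0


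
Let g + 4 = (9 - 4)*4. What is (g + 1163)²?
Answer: 1390041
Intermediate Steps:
g = 16 (g = -4 + (9 - 4)*4 = -4 + 5*4 = -4 + 20 = 16)
(g + 1163)² = (16 + 1163)² = 1179² = 1390041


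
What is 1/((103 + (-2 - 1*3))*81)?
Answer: 1/7938 ≈ 0.00012598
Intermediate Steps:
1/((103 + (-2 - 1*3))*81) = 1/((103 + (-2 - 3))*81) = 1/((103 - 5)*81) = 1/(98*81) = 1/7938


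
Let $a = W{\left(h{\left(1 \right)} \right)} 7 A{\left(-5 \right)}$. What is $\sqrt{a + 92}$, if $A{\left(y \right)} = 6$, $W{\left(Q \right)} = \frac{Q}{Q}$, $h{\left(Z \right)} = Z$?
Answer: $\sqrt{134} \approx 11.576$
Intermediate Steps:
$W{\left(Q \right)} = 1$
$a = 42$ ($a = 1 \cdot 7 \cdot 6 = 7 \cdot 6 = 42$)
$\sqrt{a + 92} = \sqrt{42 + 92} = \sqrt{134}$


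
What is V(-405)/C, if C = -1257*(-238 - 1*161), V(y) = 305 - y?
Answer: 710/501543 ≈ 0.0014156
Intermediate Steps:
C = 501543 (C = -1257*(-238 - 161) = -1257*(-399) = 501543)
V(-405)/C = (305 - 1*(-405))/501543 = (305 + 405)*(1/501543) = 710*(1/501543) = 710/501543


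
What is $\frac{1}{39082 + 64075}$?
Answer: $\frac{1}{103157} \approx 9.694 \cdot 10^{-6}$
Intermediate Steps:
$\frac{1}{39082 + 64075} = \frac{1}{103157}$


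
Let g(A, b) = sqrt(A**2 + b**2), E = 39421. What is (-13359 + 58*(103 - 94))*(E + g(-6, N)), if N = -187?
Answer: -506047377 - 12837*sqrt(35005) ≈ -5.0845e+8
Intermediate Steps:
(-13359 + 58*(103 - 94))*(E + g(-6, N)) = (-13359 + 58*(103 - 94))*(39421 + sqrt((-6)**2 + (-187)**2)) = (-13359 + 58*9)*(39421 + sqrt(36 + 34969)) = (-13359 + 522)*(39421 + sqrt(35005)) = -12837*(39421 + sqrt(35005)) = -506047377 - 12837*sqrt(35005)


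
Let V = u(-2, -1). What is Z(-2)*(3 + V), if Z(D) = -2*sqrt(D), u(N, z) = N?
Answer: -2*I*sqrt(2) ≈ -2.8284*I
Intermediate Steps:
V = -2
Z(-2)*(3 + V) = (-2*I*sqrt(2))*(3 - 2) = -2*I*sqrt(2)*1 = -2*I*sqrt(2)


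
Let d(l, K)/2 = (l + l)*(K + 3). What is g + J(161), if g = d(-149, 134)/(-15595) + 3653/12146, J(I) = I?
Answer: 31544829797/189416870 ≈ 166.54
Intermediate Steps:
d(l, K) = 4*l*(3 + K) (d(l, K) = 2*((l + l)*(K + 3)) = 2*((2*l)*(3 + K)) = 2*(2*l*(3 + K)) = 4*l*(3 + K))
g = 1048713727/189416870 (g = (4*(-149)*(3 + 134))/(-15595) + 3653/12146 = (4*(-149)*137)*(-1/15595) + 3653*(1/12146) = -81652*(-1/15595) + 3653/12146 = 81652/15595 + 3653/12146 = 1048713727/189416870 ≈ 5.5365)
g + J(161) = 1048713727/189416870 + 161 = 31544829797/189416870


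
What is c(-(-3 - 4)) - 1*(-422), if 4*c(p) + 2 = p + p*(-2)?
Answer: 1679/4 ≈ 419.75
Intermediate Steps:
c(p) = -1/2 - p/4 (c(p) = -1/2 + (p + p*(-2))/4 = -1/2 + (p - 2*p)/4 = -1/2 + (-p)/4 = -1/2 - p/4)
c(-(-3 - 4)) - 1*(-422) = (-1/2 - (-1)*(-3 - 4)/4) - 1*(-422) = (-1/2 - (-1)*(-7)/4) + 422 = (-1/2 - 1/4*7) + 422 = (-1/2 - 7/4) + 422 = -9/4 + 422 = 1679/4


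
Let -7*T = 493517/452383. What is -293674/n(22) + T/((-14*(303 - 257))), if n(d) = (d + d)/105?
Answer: -15721174558249883/22432768204 ≈ -7.0081e+5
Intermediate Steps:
n(d) = 2*d/105 (n(d) = (2*d)*(1/105) = 2*d/105)
T = -493517/3166681 (T = -493517/(7*452383) = -⅐*493517/452383 = -493517/3166681 ≈ -0.15585)
-293674/n(22) + T/((-14*(303 - 257))) = -293674/((2/105)*22) - 493517*(-1/(14*(303 - 257)))/3166681 = -293674/44/105 - 493517/(3166681*((-14*46))) = -293674*105/44 - 493517/3166681/(-644) = -15417885/22 - 493517/3166681*(-1/644) = -15417885/22 + 493517/2039342564 = -15721174558249883/22432768204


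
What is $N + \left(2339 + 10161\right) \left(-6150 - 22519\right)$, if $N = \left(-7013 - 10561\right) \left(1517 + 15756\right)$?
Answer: $-661918202$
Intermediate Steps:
$N = -303555702$ ($N = \left(-17574\right) 17273 = -303555702$)
$N + \left(2339 + 10161\right) \left(-6150 - 22519\right) = -303555702 + \left(2339 + 10161\right) \left(-6150 - 22519\right) = -303555702 + 12500 \left(-28669\right) = -303555702 - 358362500 = -661918202$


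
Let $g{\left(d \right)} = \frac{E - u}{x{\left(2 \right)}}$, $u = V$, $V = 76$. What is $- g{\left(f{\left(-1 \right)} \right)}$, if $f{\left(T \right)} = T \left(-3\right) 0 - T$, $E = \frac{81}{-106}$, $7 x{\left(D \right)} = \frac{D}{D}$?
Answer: $\frac{56959}{106} \approx 537.35$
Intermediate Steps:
$x{\left(D \right)} = \frac{1}{7}$ ($x{\left(D \right)} = \frac{D \frac{1}{D}}{7} = \frac{1}{7} \cdot 1 = \frac{1}{7}$)
$E = - \frac{81}{106}$ ($E = 81 \left(- \frac{1}{106}\right) = - \frac{81}{106} \approx -0.76415$)
$u = 76$
$f{\left(T \right)} = - T$ ($f{\left(T \right)} = - 3 T 0 - T = 0 - T = - T$)
$g{\left(d \right)} = - \frac{56959}{106}$ ($g{\left(d \right)} = \left(- \frac{81}{106} - 76\right) \frac{1}{\frac{1}{7}} = \left(- \frac{81}{106} - 76\right) 7 = \left(- \frac{8137}{106}\right) 7 = - \frac{56959}{106}$)
$- g{\left(f{\left(-1 \right)} \right)} = \left(-1\right) \left(- \frac{56959}{106}\right) = \frac{56959}{106}$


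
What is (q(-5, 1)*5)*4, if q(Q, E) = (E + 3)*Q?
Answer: -400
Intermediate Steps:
q(Q, E) = Q*(3 + E) (q(Q, E) = (3 + E)*Q = Q*(3 + E))
(q(-5, 1)*5)*4 = (-5*(3 + 1)*5)*4 = (-5*4*5)*4 = -20*5*4 = -100*4 = -400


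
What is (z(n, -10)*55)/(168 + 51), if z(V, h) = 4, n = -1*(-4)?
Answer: 220/219 ≈ 1.0046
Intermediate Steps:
n = 4
(z(n, -10)*55)/(168 + 51) = (4*55)/(168 + 51) = 220/219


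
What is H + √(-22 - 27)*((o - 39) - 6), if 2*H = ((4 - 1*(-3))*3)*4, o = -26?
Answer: 42 - 497*I ≈ 42.0 - 497.0*I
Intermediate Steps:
H = 42 (H = (((4 - 1*(-3))*3)*4)/2 = (((4 + 3)*3)*4)/2 = ((7*3)*4)/2 = (21*4)/2 = (½)*84 = 42)
H + √(-22 - 27)*((o - 39) - 6) = 42 + √(-22 - 27)*((-26 - 39) - 6) = 42 + √(-49)*(-65 - 6) = 42 + (7*I)*(-71) = 42 - 497*I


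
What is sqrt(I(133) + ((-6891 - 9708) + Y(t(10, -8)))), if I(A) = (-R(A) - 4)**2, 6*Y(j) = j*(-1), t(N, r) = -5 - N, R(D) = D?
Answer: sqrt(8690)/2 ≈ 46.610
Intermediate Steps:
Y(j) = -j/6 (Y(j) = (j*(-1))/6 = (-j)/6 = -j/6)
I(A) = (-4 - A)**2 (I(A) = (-A - 4)**2 = (-4 - A)**2)
sqrt(I(133) + ((-6891 - 9708) + Y(t(10, -8)))) = sqrt((4 + 133)**2 + ((-6891 - 9708) - (-5 - 1*10)/6)) = sqrt(137**2 + (-16599 - (-5 - 10)/6)) = sqrt(18769 + (-16599 - 1/6*(-15))) = sqrt(18769 + (-16599 + 5/2)) = sqrt(18769 - 33193/2) = sqrt(4345/2) = sqrt(8690)/2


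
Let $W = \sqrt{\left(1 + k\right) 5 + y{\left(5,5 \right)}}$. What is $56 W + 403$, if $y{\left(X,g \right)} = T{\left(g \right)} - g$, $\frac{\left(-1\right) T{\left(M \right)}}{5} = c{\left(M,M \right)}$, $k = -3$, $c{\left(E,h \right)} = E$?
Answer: $403 + 112 i \sqrt{10} \approx 403.0 + 354.18 i$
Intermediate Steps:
$T{\left(M \right)} = - 5 M$
$y{\left(X,g \right)} = - 6 g$ ($y{\left(X,g \right)} = - 5 g - g = - 6 g$)
$W = 2 i \sqrt{10}$ ($W = \sqrt{\left(1 - 3\right) 5 - 30} = \sqrt{\left(-2\right) 5 - 30} = \sqrt{-10 - 30} = \sqrt{-40} = 2 i \sqrt{10} \approx 6.3246 i$)
$56 W + 403 = 56 \cdot 2 i \sqrt{10} + 403 = 112 i \sqrt{10} + 403 = 403 + 112 i \sqrt{10}$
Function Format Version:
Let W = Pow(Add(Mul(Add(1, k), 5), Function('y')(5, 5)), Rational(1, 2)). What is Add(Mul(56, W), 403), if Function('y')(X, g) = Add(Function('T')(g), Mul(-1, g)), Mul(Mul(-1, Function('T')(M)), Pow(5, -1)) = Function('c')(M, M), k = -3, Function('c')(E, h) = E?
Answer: Add(403, Mul(112, I, Pow(10, Rational(1, 2)))) ≈ Add(403.00, Mul(354.18, I))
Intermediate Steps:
Function('T')(M) = Mul(-5, M)
Function('y')(X, g) = Mul(-6, g) (Function('y')(X, g) = Add(Mul(-5, g), Mul(-1, g)) = Mul(-6, g))
W = Mul(2, I, Pow(10, Rational(1, 2))) (W = Pow(Add(Mul(Add(1, -3), 5), Mul(-6, 5)), Rational(1, 2)) = Pow(Add(Mul(-2, 5), -30), Rational(1, 2)) = Pow(Add(-10, -30), Rational(1, 2)) = Pow(-40, Rational(1, 2)) = Mul(2, I, Pow(10, Rational(1, 2))) ≈ Mul(6.3246, I))
Add(Mul(56, W), 403) = Add(Mul(56, Mul(2, I, Pow(10, Rational(1, 2)))), 403) = Add(Mul(112, I, Pow(10, Rational(1, 2))), 403) = Add(403, Mul(112, I, Pow(10, Rational(1, 2))))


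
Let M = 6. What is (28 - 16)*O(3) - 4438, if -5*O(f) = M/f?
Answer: -22214/5 ≈ -4442.8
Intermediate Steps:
O(f) = -6/(5*f)
(28 - 16)*O(3) - 4438 = (28 - 16)*(-6/5/3) - 4438 = 12*(-6/5*⅓) - 4438 = 12*(-⅖) - 4438 = -24/5 - 4438 = -22214/5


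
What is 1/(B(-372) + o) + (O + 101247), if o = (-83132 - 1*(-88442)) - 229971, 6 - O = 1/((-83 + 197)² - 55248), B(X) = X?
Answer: 106969230440081/1056454924 ≈ 1.0125e+5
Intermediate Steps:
O = 253513/42252 (O = 6 - 1/((-83 + 197)² - 55248) = 6 - 1/(114² - 55248) = 6 - 1/(12996 - 55248) = 6 - 1/(-42252) = 6 - 1*(-1/42252) = 6 + 1/42252 = 253513/42252 ≈ 6.0000)
o = -224661 (o = (-83132 + 88442) - 229971 = 5310 - 229971 = -224661)
1/(B(-372) + o) + (O + 101247) = 1/(-372 - 224661) + (253513/42252 + 101247) = 1/(-225033) + 4278141757/42252 = -1/225033 + 4278141757/42252 = 106969230440081/1056454924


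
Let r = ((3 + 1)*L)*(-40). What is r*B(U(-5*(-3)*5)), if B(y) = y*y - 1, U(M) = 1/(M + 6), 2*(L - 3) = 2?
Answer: 4198400/6561 ≈ 639.90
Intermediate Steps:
L = 4 (L = 3 + (½)*2 = 3 + 1 = 4)
U(M) = 1/(6 + M)
B(y) = -1 + y² (B(y) = y² - 1 = -1 + y²)
r = -640 (r = ((3 + 1)*4)*(-40) = (4*4)*(-40) = 16*(-40) = -640)
r*B(U(-5*(-3)*5)) = -640*(-1 + (1/(6 - 5*(-3)*5))²) = -640*(-1 + (1/(6 + 15*5))²) = -640*(-1 + (1/(6 + 75))²) = -640*(-1 + (1/81)²) = -640*(-1 + 1/6561) = -640*(-6560/6561) = 4198400/6561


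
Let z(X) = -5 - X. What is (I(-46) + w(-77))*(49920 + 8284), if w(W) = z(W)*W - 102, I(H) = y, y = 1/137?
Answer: -45020852204/137 ≈ -3.2862e+8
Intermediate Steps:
y = 1/137 ≈ 0.0072993
I(H) = 1/137
w(W) = -102 + W*(-5 - W) (w(W) = (-5 - W)*W - 102 = W*(-5 - W) - 102 = -102 + W*(-5 - W))
(I(-46) + w(-77))*(49920 + 8284) = (1/137 + (-102 - 1*(-77)*(5 - 77)))*(49920 + 8284) = (1/137 + (-102 - 1*(-77)*(-72)))*58204 = (1/137 + (-102 - 5544))*58204 = (1/137 - 5646)*58204 = -773501/137*58204 = -45020852204/137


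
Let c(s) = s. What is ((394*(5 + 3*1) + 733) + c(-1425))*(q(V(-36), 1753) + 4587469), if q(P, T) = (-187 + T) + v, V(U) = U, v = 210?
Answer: 11289542700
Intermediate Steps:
q(P, T) = 23 + T (q(P, T) = (-187 + T) + 210 = 23 + T)
((394*(5 + 3*1) + 733) + c(-1425))*(q(V(-36), 1753) + 4587469) = ((394*(5 + 3*1) + 733) - 1425)*((23 + 1753) + 4587469) = ((394*(5 + 3) + 733) - 1425)*(1776 + 4587469) = ((394*8 + 733) - 1425)*4589245 = ((3152 + 733) - 1425)*4589245 = (3885 - 1425)*4589245 = 2460*4589245 = 11289542700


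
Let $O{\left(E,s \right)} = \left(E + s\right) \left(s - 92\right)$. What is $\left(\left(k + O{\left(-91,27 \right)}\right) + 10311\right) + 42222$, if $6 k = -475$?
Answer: $\frac{339683}{6} \approx 56614.0$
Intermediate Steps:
$k = - \frac{475}{6}$ ($k = \frac{1}{6} \left(-475\right) = - \frac{475}{6} \approx -79.167$)
$O{\left(E,s \right)} = \left(-92 + s\right) \left(E + s\right)$ ($O{\left(E,s \right)} = \left(E + s\right) \left(-92 + s\right) = \left(-92 + s\right) \left(E + s\right)$)
$\left(\left(k + O{\left(-91,27 \right)}\right) + 10311\right) + 42222 = \left(\left(- \frac{475}{6} - \left(-3431 - 729\right)\right) + 10311\right) + 42222 = \left(\left(- \frac{475}{6} + \left(729 + 8372 - 2484 - 2457\right)\right) + 10311\right) + 42222 = \left(\left(- \frac{475}{6} + 4160\right) + 10311\right) + 42222 = \left(\frac{24485}{6} + 10311\right) + 42222 = \frac{86351}{6} + 42222 = \frac{339683}{6}$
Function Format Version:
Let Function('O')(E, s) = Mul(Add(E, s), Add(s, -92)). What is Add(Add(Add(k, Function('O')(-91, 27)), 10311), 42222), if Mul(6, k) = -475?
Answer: Rational(339683, 6) ≈ 56614.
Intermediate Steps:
k = Rational(-475, 6) (k = Mul(Rational(1, 6), -475) = Rational(-475, 6) ≈ -79.167)
Function('O')(E, s) = Mul(Add(-92, s), Add(E, s)) (Function('O')(E, s) = Mul(Add(E, s), Add(-92, s)) = Mul(Add(-92, s), Add(E, s)))
Add(Add(Add(k, Function('O')(-91, 27)), 10311), 42222) = Add(Add(Add(Rational(-475, 6), Add(Pow(27, 2), Mul(-92, -91), Mul(-92, 27), Mul(-91, 27))), 10311), 42222) = Add(Add(Add(Rational(-475, 6), Add(729, 8372, -2484, -2457)), 10311), 42222) = Add(Add(Add(Rational(-475, 6), 4160), 10311), 42222) = Add(Add(Rational(24485, 6), 10311), 42222) = Add(Rational(86351, 6), 42222) = Rational(339683, 6)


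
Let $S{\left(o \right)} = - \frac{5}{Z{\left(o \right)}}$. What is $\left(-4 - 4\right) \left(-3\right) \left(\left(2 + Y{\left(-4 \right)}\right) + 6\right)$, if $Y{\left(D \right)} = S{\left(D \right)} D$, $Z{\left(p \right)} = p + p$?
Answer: $132$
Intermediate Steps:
$Z{\left(p \right)} = 2 p$
$S{\left(o \right)} = - \frac{5}{2 o}$
$Y{\left(D \right)} = - \frac{5}{2}$ ($Y{\left(D \right)} = - \frac{5}{2 D} D = - \frac{5}{2}$)
$\left(-4 - 4\right) \left(-3\right) \left(\left(2 + Y{\left(-4 \right)}\right) + 6\right) = \left(-4 - 4\right) \left(-3\right) \left(\left(2 - \frac{5}{2}\right) + 6\right) = \left(-8\right) \left(-3\right) \left(- \frac{1}{2} + 6\right) = 24 \cdot \frac{11}{2} = 132$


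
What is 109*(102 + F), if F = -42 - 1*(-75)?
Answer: 14715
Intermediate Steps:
F = 33 (F = -42 + 75 = 33)
109*(102 + F) = 109*(102 + 33) = 109*135 = 14715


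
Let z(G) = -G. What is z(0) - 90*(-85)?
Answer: 7650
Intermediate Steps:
z(0) - 90*(-85) = -1*0 - 90*(-85) = 0 + 7650 = 7650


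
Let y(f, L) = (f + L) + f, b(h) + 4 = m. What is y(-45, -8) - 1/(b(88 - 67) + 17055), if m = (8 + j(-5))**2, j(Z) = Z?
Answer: -1671881/17060 ≈ -98.000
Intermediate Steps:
m = 9 (m = (8 - 5)**2 = 3**2 = 9)
b(h) = 5 (b(h) = -4 + 9 = 5)
y(f, L) = L + 2*f (y(f, L) = (L + f) + f = L + 2*f)
y(-45, -8) - 1/(b(88 - 67) + 17055) = (-8 + 2*(-45)) - 1/(5 + 17055) = (-8 - 90) - 1/17060 = -98 - 1*1/17060 = -98 - 1/17060 = -1671881/17060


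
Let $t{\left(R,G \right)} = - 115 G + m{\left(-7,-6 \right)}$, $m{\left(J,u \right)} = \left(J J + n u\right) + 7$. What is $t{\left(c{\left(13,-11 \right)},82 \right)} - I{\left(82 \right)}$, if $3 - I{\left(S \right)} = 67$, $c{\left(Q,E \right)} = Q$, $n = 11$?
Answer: $-9376$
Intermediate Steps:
$I{\left(S \right)} = -64$ ($I{\left(S \right)} = 3 - 67 = -64$)
$m{\left(J,u \right)} = 7 + J^{2} + 11 u$ ($m{\left(J,u \right)} = \left(J J + 11 u\right) + 7 = \left(J^{2} + 11 u\right) + 7 = 7 + J^{2} + 11 u$)
$t{\left(R,G \right)} = -10 - 115 G$ ($t{\left(R,G \right)} = - 115 G + \left(7 + \left(-7\right)^{2} + 11 \left(-6\right)\right) = - 115 G + \left(7 + 49 - 66\right) = - 115 G - 10 = -10 - 115 G$)
$t{\left(c{\left(13,-11 \right)},82 \right)} - I{\left(82 \right)} = \left(-10 - 9430\right) - -64 = \left(-10 - 9430\right) + 64 = -9440 + 64 = -9376$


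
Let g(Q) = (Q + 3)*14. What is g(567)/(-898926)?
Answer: -190/21403 ≈ -0.0088773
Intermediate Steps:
g(Q) = 42 + 14*Q (g(Q) = (3 + Q)*14 = 42 + 14*Q)
g(567)/(-898926) = (42 + 14*567)/(-898926) = (42 + 7938)*(-1/898926) = 7980*(-1/898926) = -190/21403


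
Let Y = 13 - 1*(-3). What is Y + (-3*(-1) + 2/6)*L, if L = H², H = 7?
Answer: 538/3 ≈ 179.33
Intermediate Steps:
Y = 16 (Y = 13 + 3 = 16)
L = 49 (L = 7² = 49)
Y + (-3*(-1) + 2/6)*L = 16 + (-3*(-1) + 2/6)*49 = 16 + (3 + 2*(⅙))*49 = 16 + (3 + ⅓)*49 = 16 + (10/3)*49 = 16 + 490/3 = 538/3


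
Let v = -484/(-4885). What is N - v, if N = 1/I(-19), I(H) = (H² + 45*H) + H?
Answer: -253177/2506005 ≈ -0.10103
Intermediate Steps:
I(H) = H² + 46*H
N = -1/513 (N = 1/(-19*(46 - 19)) = 1/(-19*27) = 1/(-513) = -1/513 ≈ -0.0019493)
v = 484/4885 (v = -484*(-1/4885) = 484/4885 ≈ 0.099079)
N - v = -1/513 - 1*484/4885 = -1/513 - 484/4885 = -253177/2506005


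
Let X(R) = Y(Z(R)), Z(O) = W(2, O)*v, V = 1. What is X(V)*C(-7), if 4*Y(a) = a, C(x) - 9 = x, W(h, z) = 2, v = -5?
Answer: -5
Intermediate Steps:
C(x) = 9 + x
Z(O) = -10 (Z(O) = 2*(-5) = -10)
Y(a) = a/4
X(R) = -5/2 (X(R) = (1/4)*(-10) = -5/2)
X(V)*C(-7) = -5*(9 - 7)/2 = -5/2*2 = -5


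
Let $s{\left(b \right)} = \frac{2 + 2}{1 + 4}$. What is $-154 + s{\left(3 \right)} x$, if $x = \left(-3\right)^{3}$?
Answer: $- \frac{878}{5} \approx -175.6$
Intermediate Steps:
$x = -27$
$s{\left(b \right)} = \frac{4}{5}$
$-154 + s{\left(3 \right)} x = -154 + \frac{4}{5} \left(-27\right) = -154 - \frac{108}{5} = - \frac{878}{5}$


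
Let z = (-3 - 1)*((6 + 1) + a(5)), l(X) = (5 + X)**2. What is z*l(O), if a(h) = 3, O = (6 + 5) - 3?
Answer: -6760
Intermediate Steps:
O = 8 (O = 11 - 3 = 8)
z = -40 (z = (-3 - 1)*((6 + 1) + 3) = -4*(7 + 3) = -4*10 = -40)
z*l(O) = -40*(5 + 8)**2 = -40*13**2 = -40*169 = -6760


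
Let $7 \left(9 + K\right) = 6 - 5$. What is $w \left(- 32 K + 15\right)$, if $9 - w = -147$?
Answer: $\frac{325884}{7} \approx 46555.0$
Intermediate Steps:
$w = 156$ ($w = 9 - -147 = 9 + 147 = 156$)
$K = - \frac{62}{7}$ ($K = -9 + \frac{6 - 5}{7} = -9 + \frac{1}{7} \cdot 1 = -9 + \frac{1}{7} = - \frac{62}{7} \approx -8.8571$)
$w \left(- 32 K + 15\right) = 156 \left(\left(-32\right) \left(- \frac{62}{7}\right) + 15\right) = 156 \left(\frac{1984}{7} + 15\right) = 156 \cdot \frac{2089}{7} = \frac{325884}{7}$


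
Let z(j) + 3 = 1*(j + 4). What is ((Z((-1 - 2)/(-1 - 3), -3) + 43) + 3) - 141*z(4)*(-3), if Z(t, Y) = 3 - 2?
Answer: 2162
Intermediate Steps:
Z(t, Y) = 1
z(j) = 1 + j (z(j) = -3 + 1*(j + 4) = -3 + 1*(4 + j) = -3 + (4 + j) = 1 + j)
((Z((-1 - 2)/(-1 - 3), -3) + 43) + 3) - 141*z(4)*(-3) = ((1 + 43) + 3) - 141*(1 + 4)*(-3) = (44 + 3) - 705*(-3) = 47 - 141*(-15) = 47 + 2115 = 2162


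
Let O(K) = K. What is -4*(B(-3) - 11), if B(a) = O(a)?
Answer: 56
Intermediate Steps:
B(a) = a
-4*(B(-3) - 11) = -4*(-3 - 11) = -4*(-14) = 56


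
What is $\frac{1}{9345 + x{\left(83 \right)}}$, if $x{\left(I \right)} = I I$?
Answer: $\frac{1}{16234} \approx 6.1599 \cdot 10^{-5}$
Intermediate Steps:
$x{\left(I \right)} = I^{2}$
$\frac{1}{9345 + x{\left(83 \right)}} = \frac{1}{9345 + 83^{2}} = \frac{1}{9345 + 6889} = \frac{1}{16234}$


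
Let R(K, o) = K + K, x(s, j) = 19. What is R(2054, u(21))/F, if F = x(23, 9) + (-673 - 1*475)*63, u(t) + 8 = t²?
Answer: -4108/72305 ≈ -0.056815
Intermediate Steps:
u(t) = -8 + t²
R(K, o) = 2*K
F = -72305 (F = 19 + (-673 - 1*475)*63 = 19 + (-673 - 475)*63 = 19 - 1148*63 = 19 - 72324 = -72305)
R(2054, u(21))/F = (2*2054)/(-72305) = 4108*(-1/72305) = -4108/72305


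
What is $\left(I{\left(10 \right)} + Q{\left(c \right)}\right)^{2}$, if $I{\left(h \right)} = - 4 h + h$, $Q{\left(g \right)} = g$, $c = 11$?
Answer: $361$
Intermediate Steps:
$I{\left(h \right)} = - 3 h$
$\left(I{\left(10 \right)} + Q{\left(c \right)}\right)^{2} = \left(\left(-3\right) 10 + 11\right)^{2} = \left(-30 + 11\right)^{2} = \left(-19\right)^{2} = 361$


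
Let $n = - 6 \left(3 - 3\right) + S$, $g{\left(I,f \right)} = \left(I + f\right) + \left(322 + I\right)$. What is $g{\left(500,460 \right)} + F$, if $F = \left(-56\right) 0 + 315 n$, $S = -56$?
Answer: $-15858$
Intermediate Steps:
$g{\left(I,f \right)} = 322 + f + 2 I$
$n = -56$ ($n = - 6 \left(3 - 3\right) - 56 = \left(-6\right) 0 - 56 = 0 - 56 = -56$)
$F = -17640$ ($F = \left(-56\right) 0 + 315 \left(-56\right) = 0 - 17640 = -17640$)
$g{\left(500,460 \right)} + F = \left(322 + 460 + 2 \cdot 500\right) - 17640 = \left(322 + 460 + 1000\right) - 17640 = 1782 - 17640 = -15858$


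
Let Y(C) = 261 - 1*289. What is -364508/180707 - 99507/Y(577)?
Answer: 17971405225/5059796 ≈ 3551.8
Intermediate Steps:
Y(C) = -28 (Y(C) = 261 - 289 = -28)
-364508/180707 - 99507/Y(577) = -364508/180707 - 99507/(-28) = -364508*1/180707 - 99507*(-1/28) = -364508/180707 + 99507/28 = 17971405225/5059796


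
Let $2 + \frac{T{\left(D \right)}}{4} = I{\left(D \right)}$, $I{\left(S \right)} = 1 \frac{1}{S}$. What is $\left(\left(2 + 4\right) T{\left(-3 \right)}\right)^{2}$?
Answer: $3136$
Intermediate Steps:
$I{\left(S \right)} = \frac{1}{S}$
$T{\left(D \right)} = -8 + \frac{4}{D}$
$\left(\left(2 + 4\right) T{\left(-3 \right)}\right)^{2} = \left(\left(2 + 4\right) \left(-8 + \frac{4}{-3}\right)\right)^{2} = \left(6 \left(-8 + 4 \left(- \frac{1}{3}\right)\right)\right)^{2} = \left(6 \left(-8 - \frac{4}{3}\right)\right)^{2} = \left(6 \left(- \frac{28}{3}\right)\right)^{2} = \left(-56\right)^{2} = 3136$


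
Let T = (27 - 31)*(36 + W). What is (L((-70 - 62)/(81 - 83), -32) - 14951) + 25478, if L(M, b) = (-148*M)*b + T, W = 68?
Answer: 322687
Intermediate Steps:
T = -416 (T = (27 - 31)*(36 + 68) = -4*104 = -416)
L(M, b) = -416 - 148*M*b (L(M, b) = (-148*M)*b - 416 = -148*M*b - 416 = -416 - 148*M*b)
(L((-70 - 62)/(81 - 83), -32) - 14951) + 25478 = ((-416 - 148*(-70 - 62)/(81 - 83)*(-32)) - 14951) + 25478 = ((-416 - 148*(-132/(-2))*(-32)) - 14951) + 25478 = ((-416 - 148*(-132*(-½))*(-32)) - 14951) + 25478 = ((-416 - 148*66*(-32)) - 14951) + 25478 = ((-416 + 312576) - 14951) + 25478 = (312160 - 14951) + 25478 = 297209 + 25478 = 322687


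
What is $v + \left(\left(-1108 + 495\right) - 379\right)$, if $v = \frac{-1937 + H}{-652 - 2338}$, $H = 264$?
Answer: $- \frac{2964407}{2990} \approx -991.44$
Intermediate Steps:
$v = \frac{1673}{2990}$ ($v = \frac{-1937 + 264}{-652 - 2338} = - \frac{1673}{-2990} = \left(-1673\right) \left(- \frac{1}{2990}\right) = \frac{1673}{2990} \approx 0.55953$)
$v + \left(\left(-1108 + 495\right) - 379\right) = \frac{1673}{2990} + \left(\left(-1108 + 495\right) - 379\right) = \frac{1673}{2990} - 992 = - \frac{2964407}{2990}$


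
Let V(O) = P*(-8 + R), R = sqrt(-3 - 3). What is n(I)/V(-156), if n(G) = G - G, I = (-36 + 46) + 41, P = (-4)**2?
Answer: 0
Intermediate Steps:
P = 16
I = 51 (I = 10 + 41 = 51)
R = I*sqrt(6) (R = sqrt(-6) = I*sqrt(6) ≈ 2.4495*I)
n(G) = 0
V(O) = -128 + 16*I*sqrt(6) (V(O) = 16*(-8 + I*sqrt(6)) = -128 + 16*I*sqrt(6))
n(I)/V(-156) = 0/(-128 + 16*I*sqrt(6)) = 0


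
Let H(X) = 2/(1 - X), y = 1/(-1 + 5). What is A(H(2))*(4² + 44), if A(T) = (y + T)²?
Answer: 735/4 ≈ 183.75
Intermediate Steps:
y = ¼ (y = 1/4 = ¼ ≈ 0.25000)
A(T) = (¼ + T)²
A(H(2))*(4² + 44) = ((1 + 4*(-2/(-1 + 2)))²/16)*(4² + 44) = ((1 + 4*(-2/1))²/16)*(16 + 44) = ((1 + 4*(-2*1))²/16)*60 = ((1 + 4*(-2))²/16)*60 = ((1 - 8)²/16)*60 = ((1/16)*(-7)²)*60 = ((1/16)*49)*60 = (49/16)*60 = 735/4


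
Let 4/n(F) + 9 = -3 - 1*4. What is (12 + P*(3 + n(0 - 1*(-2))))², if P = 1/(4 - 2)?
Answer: 11449/64 ≈ 178.89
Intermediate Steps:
n(F) = -¼ (n(F) = 4/(-9 + (-3 - 1*4)) = 4/(-9 + (-3 - 4)) = 4/(-9 - 7) = 4/(-16) = 4*(-1/16) = -¼)
P = ½ (P = 1/2 = ½ ≈ 0.50000)
(12 + P*(3 + n(0 - 1*(-2))))² = (12 + (3 - ¼)/2)² = (12 + (½)*(11/4))² = (12 + 11/8)² = (107/8)² = 11449/64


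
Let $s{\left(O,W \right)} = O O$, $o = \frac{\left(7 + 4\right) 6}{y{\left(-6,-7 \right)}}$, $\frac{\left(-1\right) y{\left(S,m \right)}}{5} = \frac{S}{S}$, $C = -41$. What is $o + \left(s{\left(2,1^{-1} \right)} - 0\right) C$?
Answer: $- \frac{886}{5} \approx -177.2$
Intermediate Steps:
$y{\left(S,m \right)} = -5$ ($y{\left(S,m \right)} = - 5 \frac{S}{S} = \left(-5\right) 1 = -5$)
$o = - \frac{66}{5}$ ($o = \frac{\left(7 + 4\right) 6}{-5} = 11 \cdot 6 \left(- \frac{1}{5}\right) = 66 \left(- \frac{1}{5}\right) = - \frac{66}{5} \approx -13.2$)
$s{\left(O,W \right)} = O^{2}$
$o + \left(s{\left(2,1^{-1} \right)} - 0\right) C = - \frac{66}{5} + \left(2^{2} - 0\right) \left(-41\right) = - \frac{66}{5} + \left(4 + 0\right) \left(-41\right) = - \frac{66}{5} + 4 \left(-41\right) = - \frac{66}{5} - 164 = - \frac{886}{5}$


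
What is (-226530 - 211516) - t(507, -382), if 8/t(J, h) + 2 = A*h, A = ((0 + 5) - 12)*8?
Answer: -4684901974/10695 ≈ -4.3805e+5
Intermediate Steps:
A = -56 (A = (5 - 12)*8 = -7*8 = -56)
t(J, h) = 8/(-2 - 56*h)
(-226530 - 211516) - t(507, -382) = (-226530 - 211516) - (-4)/(1 + 28*(-382)) = -438046 - (-4)/(1 - 10696) = -438046 - (-4)/(-10695) = -438046 - (-4)*(-1)/10695 = -438046 - 1*4/10695 = -438046 - 4/10695 = -4684901974/10695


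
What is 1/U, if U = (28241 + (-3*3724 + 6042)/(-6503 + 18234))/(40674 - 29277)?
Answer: 133698207/331290041 ≈ 0.40357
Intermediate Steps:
U = 331290041/133698207 (U = (28241 + (-11172 + 6042)/11731)/11397 = (28241 - 5130*1/11731)*(1/11397) = (28241 - 5130/11731)*(1/11397) = (331290041/11731)*(1/11397) = 331290041/133698207 ≈ 2.4779)
1/U = 1/(331290041/133698207) = 133698207/331290041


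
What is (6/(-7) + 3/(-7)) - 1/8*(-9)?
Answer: -9/56 ≈ -0.16071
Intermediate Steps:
(6/(-7) + 3/(-7)) - 1/8*(-9) = (6*(-⅐) + 3*(-⅐)) - 1*⅛*(-9) = (-6/7 - 3/7) - ⅛*(-9) = -9/7 + 9/8 = -9/56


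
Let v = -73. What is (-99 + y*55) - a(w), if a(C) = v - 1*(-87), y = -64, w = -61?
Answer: -3633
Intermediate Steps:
a(C) = 14 (a(C) = -73 - 1*(-87) = -73 + 87 = 14)
(-99 + y*55) - a(w) = (-99 - 64*55) - 1*14 = (-99 - 3520) - 14 = -3619 - 14 = -3633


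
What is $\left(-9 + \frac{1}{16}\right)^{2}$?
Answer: $\frac{20449}{256} \approx 79.879$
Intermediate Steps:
$\left(-9 + \frac{1}{16}\right)^{2} = \left(- \frac{143}{16}\right)^{2} = \frac{20449}{256}$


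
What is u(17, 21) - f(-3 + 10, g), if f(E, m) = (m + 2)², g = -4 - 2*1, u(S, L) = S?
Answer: 1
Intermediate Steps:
g = -6 (g = -4 - 2 = -6)
f(E, m) = (2 + m)²
u(17, 21) - f(-3 + 10, g) = 17 - (2 - 6)² = 17 - 1*(-4)² = 17 - 1*16 = 17 - 16 = 1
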